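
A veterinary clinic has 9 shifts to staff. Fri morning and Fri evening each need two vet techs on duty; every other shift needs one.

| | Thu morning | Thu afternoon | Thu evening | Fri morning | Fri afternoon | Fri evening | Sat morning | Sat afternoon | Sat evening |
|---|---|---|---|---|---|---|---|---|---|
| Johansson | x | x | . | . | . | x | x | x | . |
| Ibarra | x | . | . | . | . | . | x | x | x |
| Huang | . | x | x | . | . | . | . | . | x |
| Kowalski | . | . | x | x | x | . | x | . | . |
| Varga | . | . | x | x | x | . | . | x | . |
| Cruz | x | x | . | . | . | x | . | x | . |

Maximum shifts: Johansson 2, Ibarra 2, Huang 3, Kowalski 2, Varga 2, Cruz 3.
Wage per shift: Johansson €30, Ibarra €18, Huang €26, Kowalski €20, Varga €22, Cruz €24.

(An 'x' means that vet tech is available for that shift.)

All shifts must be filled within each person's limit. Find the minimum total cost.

Fri morning can only be covered by Kowalski and Varga, so that assignment is forced.
Fri evening can only be covered by Johansson and Cruz, so that assignment is forced.
Picking the cheapest available vet tech for each shift independently would cost €232, but that ignores the shift limits.
An optimal schedule: Thu morning→Cruz, Thu afternoon→Cruz, Thu evening→Huang, Fri morning→Kowalski+Varga, Fri afternoon→Kowalski, Fri evening→Cruz+Johansson, Sat morning→Ibarra, Sat afternoon→Varga, Sat evening→Ibarra.
Total: 24 + 24 + 26 + 20 + 22 + 20 + 24 + 30 + 18 + 22 + 18 = €248.

€248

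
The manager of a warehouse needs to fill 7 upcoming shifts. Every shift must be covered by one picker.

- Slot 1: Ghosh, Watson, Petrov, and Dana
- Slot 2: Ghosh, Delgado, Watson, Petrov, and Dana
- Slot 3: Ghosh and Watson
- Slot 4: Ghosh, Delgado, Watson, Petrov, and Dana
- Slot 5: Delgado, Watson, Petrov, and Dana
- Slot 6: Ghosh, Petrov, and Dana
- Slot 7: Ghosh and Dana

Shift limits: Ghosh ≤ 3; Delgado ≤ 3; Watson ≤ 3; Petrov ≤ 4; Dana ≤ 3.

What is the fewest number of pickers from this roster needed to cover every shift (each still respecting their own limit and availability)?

7 slots to fill and no one can take more than 4, so at least ⌈7/4⌉ = 2 pickers are needed.
Ghosh and Petrov alone can cover everything: Slot 1→Ghosh, Slot 2→Petrov, Slot 3→Ghosh, Slot 4→Petrov, Slot 5→Petrov, Slot 6→Petrov, Slot 7→Ghosh.

2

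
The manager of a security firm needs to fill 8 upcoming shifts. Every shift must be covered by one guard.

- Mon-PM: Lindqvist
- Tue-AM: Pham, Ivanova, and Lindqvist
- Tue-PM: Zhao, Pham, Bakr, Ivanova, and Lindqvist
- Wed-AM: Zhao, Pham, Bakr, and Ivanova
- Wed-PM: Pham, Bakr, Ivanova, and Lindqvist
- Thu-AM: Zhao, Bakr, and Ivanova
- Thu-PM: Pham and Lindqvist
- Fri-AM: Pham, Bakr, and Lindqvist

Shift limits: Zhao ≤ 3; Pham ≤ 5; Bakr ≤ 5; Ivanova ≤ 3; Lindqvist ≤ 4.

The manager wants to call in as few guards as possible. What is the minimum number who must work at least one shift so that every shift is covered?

8 slots to fill and no one can take more than 5, so at least ⌈8/5⌉ = 2 guards are needed.
Bakr and Lindqvist alone can cover everything: Mon-PM→Lindqvist, Tue-AM→Lindqvist, Tue-PM→Bakr, Wed-AM→Bakr, Wed-PM→Bakr, Thu-AM→Bakr, Thu-PM→Lindqvist, Fri-AM→Bakr.

2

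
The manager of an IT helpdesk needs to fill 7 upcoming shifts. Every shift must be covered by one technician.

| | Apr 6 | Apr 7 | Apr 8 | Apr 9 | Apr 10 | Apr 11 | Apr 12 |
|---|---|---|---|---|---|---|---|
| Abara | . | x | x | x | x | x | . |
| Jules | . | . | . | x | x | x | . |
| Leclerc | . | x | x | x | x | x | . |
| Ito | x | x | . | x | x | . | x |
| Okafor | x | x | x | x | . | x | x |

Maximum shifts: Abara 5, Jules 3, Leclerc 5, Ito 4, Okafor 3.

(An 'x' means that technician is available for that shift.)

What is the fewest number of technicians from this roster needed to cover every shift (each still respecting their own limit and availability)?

7 slots to fill and no one can take more than 5, so at least ⌈7/5⌉ = 2 technicians are needed.
Abara and Ito alone can cover everything: Apr 6→Ito, Apr 7→Abara, Apr 8→Abara, Apr 9→Abara, Apr 10→Abara, Apr 11→Abara, Apr 12→Ito.

2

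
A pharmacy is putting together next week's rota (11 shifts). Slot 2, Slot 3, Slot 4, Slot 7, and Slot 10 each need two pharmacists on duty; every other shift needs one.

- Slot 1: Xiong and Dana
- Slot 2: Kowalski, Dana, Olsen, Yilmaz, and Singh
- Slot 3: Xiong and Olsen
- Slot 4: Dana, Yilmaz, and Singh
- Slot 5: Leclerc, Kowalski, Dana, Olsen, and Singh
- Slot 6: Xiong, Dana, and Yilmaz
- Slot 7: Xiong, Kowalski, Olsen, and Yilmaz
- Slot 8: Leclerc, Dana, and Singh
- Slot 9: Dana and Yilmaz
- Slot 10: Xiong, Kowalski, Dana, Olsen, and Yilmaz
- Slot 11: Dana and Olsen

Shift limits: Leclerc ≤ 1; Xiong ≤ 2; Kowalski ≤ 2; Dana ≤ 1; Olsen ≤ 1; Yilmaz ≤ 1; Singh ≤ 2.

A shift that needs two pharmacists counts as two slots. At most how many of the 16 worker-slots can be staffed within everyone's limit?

10

Total capacity across all pharmacists is 1+2+2+1+1+1+2 = 10, and 16 slots are needed, so at most 10 can be filled.
An assignment achieving 10: Slot 1→Xiong, Slot 2→Kowalski+Singh, Slot 3→Xiong+Olsen, Slot 4→Yilmaz+Singh, Slot 7→Kowalski, Slot 8→Leclerc, Slot 9→Dana.
Loads: Leclerc 1/1, Xiong 2/2, Kowalski 2/2, Dana 1/1, Olsen 1/1, Yilmaz 1/1, Singh 2/2.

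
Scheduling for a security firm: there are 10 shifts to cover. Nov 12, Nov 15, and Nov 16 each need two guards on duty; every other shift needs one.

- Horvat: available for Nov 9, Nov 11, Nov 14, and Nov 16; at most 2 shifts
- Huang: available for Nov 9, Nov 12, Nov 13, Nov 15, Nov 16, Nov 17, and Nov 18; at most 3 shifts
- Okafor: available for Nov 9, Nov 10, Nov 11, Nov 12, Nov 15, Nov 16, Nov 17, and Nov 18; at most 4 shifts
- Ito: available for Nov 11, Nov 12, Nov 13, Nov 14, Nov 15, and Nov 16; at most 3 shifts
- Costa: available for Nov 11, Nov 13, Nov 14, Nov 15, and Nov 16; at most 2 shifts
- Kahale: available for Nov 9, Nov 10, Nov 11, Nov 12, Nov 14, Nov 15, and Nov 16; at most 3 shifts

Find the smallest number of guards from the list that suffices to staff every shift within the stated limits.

4

13 slots to fill and no one can take more than 4, so at least ⌈13/4⌉ = 4 guards are needed.
Huang, Okafor, Ito, and Kahale alone can cover everything: Nov 9→Okafor, Nov 10→Okafor, Nov 11→Okafor, Nov 12→Okafor+Kahale, Nov 13→Huang, Nov 14→Ito, Nov 15→Ito+Kahale, Nov 16→Ito+Kahale, Nov 17→Huang, Nov 18→Huang.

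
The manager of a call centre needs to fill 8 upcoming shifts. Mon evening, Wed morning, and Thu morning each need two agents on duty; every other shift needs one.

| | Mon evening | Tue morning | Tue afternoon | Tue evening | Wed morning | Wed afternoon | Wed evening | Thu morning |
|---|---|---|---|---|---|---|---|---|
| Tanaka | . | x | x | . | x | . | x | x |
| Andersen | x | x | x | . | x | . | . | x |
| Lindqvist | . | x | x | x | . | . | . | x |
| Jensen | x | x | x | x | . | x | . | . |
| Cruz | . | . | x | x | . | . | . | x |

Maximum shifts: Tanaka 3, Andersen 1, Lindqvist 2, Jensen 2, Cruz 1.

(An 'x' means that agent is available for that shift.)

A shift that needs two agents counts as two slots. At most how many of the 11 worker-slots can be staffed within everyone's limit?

Total capacity across all agents is 3+1+2+2+1 = 9, and 11 slots are needed, so at most 9 can be filled.
An assignment achieving 9: Mon evening→Andersen+Jensen, Tue morning→Tanaka, Tue evening→Lindqvist, Wed morning→Tanaka, Wed afternoon→Jensen, Wed evening→Tanaka, Thu morning→Lindqvist+Cruz.
Loads: Tanaka 3/3, Andersen 1/1, Lindqvist 2/2, Jensen 2/2, Cruz 1/1.

9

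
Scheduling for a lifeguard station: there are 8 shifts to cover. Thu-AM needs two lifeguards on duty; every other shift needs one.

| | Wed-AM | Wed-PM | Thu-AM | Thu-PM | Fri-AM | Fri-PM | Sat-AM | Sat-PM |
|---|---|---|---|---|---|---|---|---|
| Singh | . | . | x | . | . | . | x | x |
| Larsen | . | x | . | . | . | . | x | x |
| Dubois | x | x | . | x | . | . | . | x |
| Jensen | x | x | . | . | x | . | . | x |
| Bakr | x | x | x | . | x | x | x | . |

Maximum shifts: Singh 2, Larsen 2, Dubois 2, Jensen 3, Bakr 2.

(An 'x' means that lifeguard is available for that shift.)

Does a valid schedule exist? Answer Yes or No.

Thu-AM can only be covered by Singh and Bakr, so that assignment is forced.
Thu-PM can only be covered by Dubois, so that assignment is forced.
Fri-PM can only be covered by Bakr, so that assignment is forced.
One valid schedule: Wed-AM→Dubois, Wed-PM→Larsen, Thu-AM→Singh+Bakr, Thu-PM→Dubois, Fri-AM→Jensen, Fri-PM→Bakr, Sat-AM→Singh, Sat-PM→Larsen.
Loads: Singh 2/2, Larsen 2/2, Dubois 2/2, Jensen 1/3, Bakr 2/2 — all within limits.

Yes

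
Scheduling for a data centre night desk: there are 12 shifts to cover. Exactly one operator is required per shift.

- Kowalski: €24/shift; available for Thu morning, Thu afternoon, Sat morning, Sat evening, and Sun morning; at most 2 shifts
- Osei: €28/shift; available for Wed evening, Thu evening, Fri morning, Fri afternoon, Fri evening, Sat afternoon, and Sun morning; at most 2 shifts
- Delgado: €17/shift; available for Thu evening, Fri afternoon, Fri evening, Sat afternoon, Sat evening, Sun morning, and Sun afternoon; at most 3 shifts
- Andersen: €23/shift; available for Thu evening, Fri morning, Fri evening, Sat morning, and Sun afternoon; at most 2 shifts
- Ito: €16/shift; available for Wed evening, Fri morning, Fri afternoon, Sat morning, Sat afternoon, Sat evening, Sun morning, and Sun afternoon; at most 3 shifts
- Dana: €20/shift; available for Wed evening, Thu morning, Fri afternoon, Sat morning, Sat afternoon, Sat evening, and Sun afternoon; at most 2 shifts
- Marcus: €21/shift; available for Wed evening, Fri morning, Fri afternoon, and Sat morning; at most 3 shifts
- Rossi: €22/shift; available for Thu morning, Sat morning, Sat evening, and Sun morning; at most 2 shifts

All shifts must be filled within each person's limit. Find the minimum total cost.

Thu afternoon can only be covered by Kowalski, so that assignment is forced.
Picking the cheapest available operator for each shift independently would cost €206, but that ignores the shift limits.
An optimal schedule: Wed evening→Ito, Thu morning→Dana, Thu afternoon→Kowalski, Thu evening→Delgado, Fri morning→Marcus, Fri afternoon→Marcus, Fri evening→Delgado, Sat morning→Marcus, Sat afternoon→Ito, Sat evening→Dana, Sun morning→Delgado, Sun afternoon→Ito.
Total: 16 + 20 + 24 + 17 + 21 + 21 + 17 + 21 + 16 + 20 + 17 + 16 = €226.

€226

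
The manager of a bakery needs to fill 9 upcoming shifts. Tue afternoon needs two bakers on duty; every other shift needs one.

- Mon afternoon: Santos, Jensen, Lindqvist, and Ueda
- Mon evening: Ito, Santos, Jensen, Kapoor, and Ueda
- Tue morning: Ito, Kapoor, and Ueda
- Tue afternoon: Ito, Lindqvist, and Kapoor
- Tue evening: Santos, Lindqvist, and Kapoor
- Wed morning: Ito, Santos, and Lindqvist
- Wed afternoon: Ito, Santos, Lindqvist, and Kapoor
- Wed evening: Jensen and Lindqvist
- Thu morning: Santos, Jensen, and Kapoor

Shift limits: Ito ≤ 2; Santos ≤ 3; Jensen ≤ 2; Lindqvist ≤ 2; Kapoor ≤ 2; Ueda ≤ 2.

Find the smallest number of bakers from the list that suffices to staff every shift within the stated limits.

5

10 slots to fill and no one can take more than 3, so at least ⌈10/3⌉ = 4 bakers are needed.
Any 4 bakers together have capacity at most 3+2+2+2 = 9 < 10 slots, so 4 can never suffice.
Ito, Santos, Jensen, Lindqvist, and Kapoor alone can cover everything: Mon afternoon→Santos, Mon evening→Kapoor, Tue morning→Ito, Tue afternoon→Ito+Lindqvist, Tue evening→Santos, Wed morning→Santos, Wed afternoon→Lindqvist, Wed evening→Jensen, Thu morning→Jensen.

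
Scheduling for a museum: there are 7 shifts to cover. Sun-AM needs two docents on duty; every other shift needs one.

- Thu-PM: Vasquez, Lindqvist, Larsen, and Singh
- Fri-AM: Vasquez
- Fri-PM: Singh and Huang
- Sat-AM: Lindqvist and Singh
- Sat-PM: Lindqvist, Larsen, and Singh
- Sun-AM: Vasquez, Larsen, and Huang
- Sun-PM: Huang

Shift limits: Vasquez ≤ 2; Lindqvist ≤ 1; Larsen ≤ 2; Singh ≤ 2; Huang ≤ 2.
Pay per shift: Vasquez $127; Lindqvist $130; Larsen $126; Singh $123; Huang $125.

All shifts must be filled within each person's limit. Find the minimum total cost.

Fri-AM can only be covered by Vasquez, so that assignment is forced.
Sun-PM can only be covered by Huang, so that assignment is forced.
Picking the cheapest available docent for each shift independently would cost $995, but that ignores the shift limits.
An optimal schedule: Thu-PM→Vasquez, Fri-AM→Vasquez, Fri-PM→Singh, Sat-AM→Singh, Sat-PM→Larsen, Sun-AM→Huang+Larsen, Sun-PM→Huang.
Total: 127 + 127 + 123 + 123 + 126 + 125 + 126 + 125 = $1002.

$1002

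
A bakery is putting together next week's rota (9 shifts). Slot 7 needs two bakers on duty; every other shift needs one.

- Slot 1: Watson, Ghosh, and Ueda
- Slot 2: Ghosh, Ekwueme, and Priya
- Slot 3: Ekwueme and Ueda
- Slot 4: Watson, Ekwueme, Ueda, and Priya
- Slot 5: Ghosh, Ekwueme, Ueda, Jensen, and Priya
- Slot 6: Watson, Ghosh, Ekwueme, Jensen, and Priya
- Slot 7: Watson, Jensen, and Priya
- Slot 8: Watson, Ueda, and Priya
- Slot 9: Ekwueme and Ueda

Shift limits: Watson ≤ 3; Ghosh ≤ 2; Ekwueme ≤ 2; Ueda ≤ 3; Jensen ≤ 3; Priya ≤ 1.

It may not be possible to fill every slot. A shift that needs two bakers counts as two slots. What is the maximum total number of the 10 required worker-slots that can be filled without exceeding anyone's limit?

Total capacity across all bakers is 3+2+2+3+3+1 = 14, and 10 slots are needed, so at most 10 can be filled.
An assignment achieving 10: Slot 1→Watson, Slot 2→Ghosh, Slot 3→Ekwueme, Slot 4→Ueda, Slot 5→Ghosh, Slot 6→Jensen, Slot 7→Watson+Jensen, Slot 8→Watson, Slot 9→Ekwueme.
Loads: Watson 3/3, Ghosh 2/2, Ekwueme 2/2, Ueda 1/3, Jensen 2/3, Priya 0/1.

10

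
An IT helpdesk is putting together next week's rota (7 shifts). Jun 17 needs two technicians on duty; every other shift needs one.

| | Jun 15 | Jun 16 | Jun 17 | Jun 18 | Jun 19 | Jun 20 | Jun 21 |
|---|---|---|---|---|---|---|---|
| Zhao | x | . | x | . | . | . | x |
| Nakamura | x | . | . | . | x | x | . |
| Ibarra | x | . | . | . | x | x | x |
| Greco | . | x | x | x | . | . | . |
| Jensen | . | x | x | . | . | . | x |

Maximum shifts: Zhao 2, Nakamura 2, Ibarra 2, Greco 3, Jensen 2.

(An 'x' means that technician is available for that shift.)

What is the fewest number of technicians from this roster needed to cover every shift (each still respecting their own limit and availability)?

4

8 slots to fill and no one can take more than 3, so at least ⌈8/3⌉ = 3 technicians are needed.
Any 3 technicians together have capacity at most 3+2+2 = 7 < 8 slots, so 3 can never suffice.
Zhao, Nakamura, Ibarra, and Greco alone can cover everything: Jun 15→Ibarra, Jun 16→Greco, Jun 17→Zhao+Greco, Jun 18→Greco, Jun 19→Nakamura, Jun 20→Nakamura, Jun 21→Zhao.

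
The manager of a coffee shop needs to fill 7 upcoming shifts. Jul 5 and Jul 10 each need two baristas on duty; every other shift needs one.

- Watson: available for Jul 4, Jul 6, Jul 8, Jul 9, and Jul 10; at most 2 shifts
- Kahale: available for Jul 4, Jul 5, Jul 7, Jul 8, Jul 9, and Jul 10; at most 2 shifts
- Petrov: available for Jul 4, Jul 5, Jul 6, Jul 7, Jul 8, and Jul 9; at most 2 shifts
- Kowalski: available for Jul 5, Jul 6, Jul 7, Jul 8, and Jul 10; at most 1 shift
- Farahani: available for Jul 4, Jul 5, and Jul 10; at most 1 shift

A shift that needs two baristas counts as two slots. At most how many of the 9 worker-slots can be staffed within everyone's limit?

8

Total capacity across all baristas is 2+2+2+1+1 = 8, and 9 slots are needed, so at most 8 can be filled.
An assignment achieving 8: Jul 4→Kahale, Jul 5→Petrov+Kowalski, Jul 6→Watson, Jul 7→Kahale, Jul 8→Petrov, Jul 9→Watson, Jul 10→Farahani.
Loads: Watson 2/2, Kahale 2/2, Petrov 2/2, Kowalski 1/1, Farahani 1/1.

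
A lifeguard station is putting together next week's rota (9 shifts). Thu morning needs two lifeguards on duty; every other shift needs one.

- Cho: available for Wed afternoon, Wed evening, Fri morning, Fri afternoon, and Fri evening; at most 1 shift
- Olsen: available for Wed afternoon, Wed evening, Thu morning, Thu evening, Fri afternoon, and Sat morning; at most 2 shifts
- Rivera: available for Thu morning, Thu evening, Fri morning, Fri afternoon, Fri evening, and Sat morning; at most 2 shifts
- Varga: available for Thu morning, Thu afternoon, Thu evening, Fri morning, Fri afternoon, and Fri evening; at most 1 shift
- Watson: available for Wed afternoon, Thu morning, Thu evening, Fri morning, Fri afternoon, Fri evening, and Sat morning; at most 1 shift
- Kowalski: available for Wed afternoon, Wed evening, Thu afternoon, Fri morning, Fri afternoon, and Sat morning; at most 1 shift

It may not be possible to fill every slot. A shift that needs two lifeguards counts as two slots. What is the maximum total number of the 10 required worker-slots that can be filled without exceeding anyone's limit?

8

Total capacity across all lifeguards is 1+2+2+1+1+1 = 8, and 10 slots are needed, so at most 8 can be filled.
An assignment achieving 8: Wed afternoon→Olsen, Wed evening→Cho, Thu morning→Olsen+Rivera, Thu afternoon→Varga, Thu evening→Rivera, Fri evening→Watson, Sat morning→Kowalski.
Loads: Cho 1/1, Olsen 2/2, Rivera 2/2, Varga 1/1, Watson 1/1, Kowalski 1/1.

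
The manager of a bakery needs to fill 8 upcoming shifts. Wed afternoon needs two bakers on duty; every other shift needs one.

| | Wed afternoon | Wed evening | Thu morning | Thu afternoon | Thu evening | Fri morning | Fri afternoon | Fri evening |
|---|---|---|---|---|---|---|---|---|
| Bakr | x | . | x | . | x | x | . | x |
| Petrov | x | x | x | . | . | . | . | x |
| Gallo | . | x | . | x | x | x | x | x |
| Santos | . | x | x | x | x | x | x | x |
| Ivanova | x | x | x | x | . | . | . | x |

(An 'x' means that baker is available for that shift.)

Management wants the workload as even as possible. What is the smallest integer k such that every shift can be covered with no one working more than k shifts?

With 5 bakers and 9 worker-slots to fill, someone must work at least ⌈9/5⌉ = 2 shifts, so k ≥ 2.
k = 2 works: Wed afternoon→Bakr+Petrov, Wed evening→Petrov, Thu morning→Santos, Thu afternoon→Gallo, Thu evening→Bakr, Fri morning→Santos, Fri afternoon→Gallo, Fri evening→Ivanova.
Loads: Bakr 2, Petrov 2, Gallo 2, Santos 2, Ivanova 1 — all ≤ 2.

2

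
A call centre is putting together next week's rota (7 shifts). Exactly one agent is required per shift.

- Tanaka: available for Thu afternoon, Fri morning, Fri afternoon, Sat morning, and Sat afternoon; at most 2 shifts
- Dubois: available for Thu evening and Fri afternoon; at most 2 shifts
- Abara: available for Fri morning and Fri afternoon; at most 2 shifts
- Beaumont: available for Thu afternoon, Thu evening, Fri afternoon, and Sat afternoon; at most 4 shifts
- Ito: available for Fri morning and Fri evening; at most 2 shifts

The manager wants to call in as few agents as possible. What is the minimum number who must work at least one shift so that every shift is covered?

3

7 slots to fill and no one can take more than 4, so at least ⌈7/4⌉ = 2 agents are needed.
Any 2 agents together have capacity at most 4+2 = 6 < 7 slots, so 2 can never suffice.
Tanaka, Beaumont, and Ito alone can cover everything: Thu afternoon→Tanaka, Thu evening→Beaumont, Fri morning→Ito, Fri afternoon→Beaumont, Fri evening→Ito, Sat morning→Tanaka, Sat afternoon→Beaumont.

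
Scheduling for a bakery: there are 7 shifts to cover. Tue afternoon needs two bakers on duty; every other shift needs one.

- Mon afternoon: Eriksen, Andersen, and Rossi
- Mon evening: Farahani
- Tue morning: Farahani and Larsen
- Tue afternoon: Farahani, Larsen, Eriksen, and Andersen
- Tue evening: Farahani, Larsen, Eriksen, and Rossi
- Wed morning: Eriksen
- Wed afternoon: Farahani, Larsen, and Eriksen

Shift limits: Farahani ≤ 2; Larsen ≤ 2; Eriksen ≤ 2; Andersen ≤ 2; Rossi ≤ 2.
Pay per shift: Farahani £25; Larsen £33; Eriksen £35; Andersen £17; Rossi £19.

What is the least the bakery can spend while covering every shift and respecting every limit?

Mon evening can only be covered by Farahani, so that assignment is forced.
Wed morning can only be covered by Eriksen, so that assignment is forced.
Picking the cheapest available baker for each shift independently would cost £188, but that ignores the shift limits.
An optimal schedule: Mon afternoon→Andersen, Mon evening→Farahani, Tue morning→Farahani, Tue afternoon→Andersen+Larsen, Tue evening→Rossi, Wed morning→Eriksen, Wed afternoon→Larsen.
Total: 17 + 25 + 25 + 17 + 33 + 19 + 35 + 33 = £204.

£204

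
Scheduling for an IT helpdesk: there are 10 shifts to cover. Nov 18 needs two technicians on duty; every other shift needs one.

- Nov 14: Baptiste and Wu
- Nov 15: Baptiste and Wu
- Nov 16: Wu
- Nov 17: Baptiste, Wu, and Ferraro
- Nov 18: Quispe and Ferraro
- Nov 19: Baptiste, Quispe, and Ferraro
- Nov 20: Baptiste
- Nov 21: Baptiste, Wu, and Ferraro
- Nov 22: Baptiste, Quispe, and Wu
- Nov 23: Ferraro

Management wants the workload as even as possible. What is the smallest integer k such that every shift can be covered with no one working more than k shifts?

3

With 4 technicians and 11 worker-slots to fill, someone must work at least ⌈11/4⌉ = 3 shifts, so k ≥ 3.
k = 3 works: Nov 14→Baptiste, Nov 15→Baptiste, Nov 16→Wu, Nov 17→Wu, Nov 18→Quispe+Ferraro, Nov 19→Quispe, Nov 20→Baptiste, Nov 21→Wu, Nov 22→Quispe, Nov 23→Ferraro.
Loads: Baptiste 3, Quispe 3, Wu 3, Ferraro 2 — all ≤ 3.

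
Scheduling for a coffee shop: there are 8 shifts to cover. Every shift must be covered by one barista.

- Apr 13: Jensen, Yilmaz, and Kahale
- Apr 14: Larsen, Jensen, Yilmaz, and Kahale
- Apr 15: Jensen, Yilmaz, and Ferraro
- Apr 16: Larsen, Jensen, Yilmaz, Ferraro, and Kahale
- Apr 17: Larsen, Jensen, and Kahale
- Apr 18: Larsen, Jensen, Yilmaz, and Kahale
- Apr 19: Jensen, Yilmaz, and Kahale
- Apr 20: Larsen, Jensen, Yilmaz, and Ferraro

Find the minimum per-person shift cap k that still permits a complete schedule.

2

With 5 baristas and 8 worker-slots to fill, someone must work at least ⌈8/5⌉ = 2 shifts, so k ≥ 2.
k = 2 works: Apr 13→Jensen, Apr 14→Larsen, Apr 15→Jensen, Apr 16→Ferraro, Apr 17→Larsen, Apr 18→Yilmaz, Apr 19→Yilmaz, Apr 20→Ferraro.
Loads: Larsen 2, Jensen 2, Yilmaz 2, Ferraro 2, Kahale 0 — all ≤ 2.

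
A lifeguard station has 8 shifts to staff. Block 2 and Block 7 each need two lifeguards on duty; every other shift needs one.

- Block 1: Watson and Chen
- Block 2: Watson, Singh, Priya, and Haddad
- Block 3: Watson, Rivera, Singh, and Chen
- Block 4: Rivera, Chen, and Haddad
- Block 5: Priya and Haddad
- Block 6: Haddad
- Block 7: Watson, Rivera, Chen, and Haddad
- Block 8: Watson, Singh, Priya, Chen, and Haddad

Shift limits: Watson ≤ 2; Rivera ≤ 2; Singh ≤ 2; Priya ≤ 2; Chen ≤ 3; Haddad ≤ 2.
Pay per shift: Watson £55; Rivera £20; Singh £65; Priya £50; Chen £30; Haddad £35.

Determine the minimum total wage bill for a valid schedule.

Block 6 can only be covered by Haddad, so that assignment is forced.
Picking the cheapest available lifeguard for each shift independently would cost £305, but that ignores the shift limits.
An optimal schedule: Block 1→Chen, Block 2→Priya+Watson, Block 3→Chen, Block 4→Rivera, Block 5→Haddad, Block 6→Haddad, Block 7→Rivera+Chen, Block 8→Priya.
Total: 30 + 50 + 55 + 30 + 20 + 35 + 35 + 20 + 30 + 50 = £355.

£355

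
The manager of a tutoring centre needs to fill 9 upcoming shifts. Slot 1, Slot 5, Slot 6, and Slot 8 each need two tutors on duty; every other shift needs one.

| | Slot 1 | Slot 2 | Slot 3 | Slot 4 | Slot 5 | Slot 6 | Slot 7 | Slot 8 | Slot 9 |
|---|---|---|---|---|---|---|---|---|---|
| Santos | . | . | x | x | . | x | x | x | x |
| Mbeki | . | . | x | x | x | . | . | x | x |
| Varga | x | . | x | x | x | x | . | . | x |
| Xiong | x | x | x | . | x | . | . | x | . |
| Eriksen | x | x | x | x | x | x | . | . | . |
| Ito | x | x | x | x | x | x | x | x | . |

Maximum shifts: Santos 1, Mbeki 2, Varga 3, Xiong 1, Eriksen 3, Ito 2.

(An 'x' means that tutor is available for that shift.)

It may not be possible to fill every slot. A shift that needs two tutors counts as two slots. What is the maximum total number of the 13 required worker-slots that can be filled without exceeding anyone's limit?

12

Total capacity across all tutors is 1+2+3+1+3+2 = 12, and 13 slots are needed, so at most 12 can be filled.
An assignment achieving 12: Slot 1→Varga+Eriksen, Slot 2→Xiong, Slot 4→Varga, Slot 5→Eriksen+Ito, Slot 6→Varga+Eriksen, Slot 7→Santos, Slot 8→Mbeki+Ito, Slot 9→Mbeki.
Loads: Santos 1/1, Mbeki 2/2, Varga 3/3, Xiong 1/1, Eriksen 3/3, Ito 2/2.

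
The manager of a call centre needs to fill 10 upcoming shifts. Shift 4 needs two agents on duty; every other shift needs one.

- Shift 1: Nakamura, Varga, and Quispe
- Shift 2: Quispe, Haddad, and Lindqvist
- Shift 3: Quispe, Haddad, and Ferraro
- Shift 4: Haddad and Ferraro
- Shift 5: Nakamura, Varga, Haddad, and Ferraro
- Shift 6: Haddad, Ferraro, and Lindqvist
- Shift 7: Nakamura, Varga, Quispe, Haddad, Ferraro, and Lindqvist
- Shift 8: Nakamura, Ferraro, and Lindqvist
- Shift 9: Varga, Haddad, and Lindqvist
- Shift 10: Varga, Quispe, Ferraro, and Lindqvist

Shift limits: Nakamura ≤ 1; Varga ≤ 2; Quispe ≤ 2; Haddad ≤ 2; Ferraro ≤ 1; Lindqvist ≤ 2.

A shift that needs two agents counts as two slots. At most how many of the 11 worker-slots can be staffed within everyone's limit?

Total capacity across all agents is 1+2+2+2+1+2 = 10, and 11 slots are needed, so at most 10 can be filled.
An assignment achieving 10: Shift 1→Nakamura, Shift 2→Quispe, Shift 3→Quispe, Shift 4→Haddad+Ferraro, Shift 5→Varga, Shift 6→Haddad, Shift 8→Lindqvist, Shift 9→Varga, Shift 10→Lindqvist.
Loads: Nakamura 1/1, Varga 2/2, Quispe 2/2, Haddad 2/2, Ferraro 1/1, Lindqvist 2/2.

10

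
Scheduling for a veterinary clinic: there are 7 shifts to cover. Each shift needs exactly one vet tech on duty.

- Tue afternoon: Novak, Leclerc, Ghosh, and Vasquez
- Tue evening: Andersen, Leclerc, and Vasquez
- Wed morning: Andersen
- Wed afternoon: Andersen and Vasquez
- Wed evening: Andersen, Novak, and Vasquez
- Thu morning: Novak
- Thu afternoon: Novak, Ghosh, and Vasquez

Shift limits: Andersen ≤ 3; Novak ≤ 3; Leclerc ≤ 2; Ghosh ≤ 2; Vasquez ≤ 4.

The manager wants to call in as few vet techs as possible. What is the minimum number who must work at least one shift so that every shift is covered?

7 slots to fill and no one can take more than 4, so at least ⌈7/4⌉ = 2 vet techs are needed.
No set of 2 vet techs can cover every shift (each such set leaves at least one shift with no one available or exceeds a cap).
Andersen, Novak, and Leclerc alone can cover everything: Tue afternoon→Novak, Tue evening→Leclerc, Wed morning→Andersen, Wed afternoon→Andersen, Wed evening→Andersen, Thu morning→Novak, Thu afternoon→Novak.

3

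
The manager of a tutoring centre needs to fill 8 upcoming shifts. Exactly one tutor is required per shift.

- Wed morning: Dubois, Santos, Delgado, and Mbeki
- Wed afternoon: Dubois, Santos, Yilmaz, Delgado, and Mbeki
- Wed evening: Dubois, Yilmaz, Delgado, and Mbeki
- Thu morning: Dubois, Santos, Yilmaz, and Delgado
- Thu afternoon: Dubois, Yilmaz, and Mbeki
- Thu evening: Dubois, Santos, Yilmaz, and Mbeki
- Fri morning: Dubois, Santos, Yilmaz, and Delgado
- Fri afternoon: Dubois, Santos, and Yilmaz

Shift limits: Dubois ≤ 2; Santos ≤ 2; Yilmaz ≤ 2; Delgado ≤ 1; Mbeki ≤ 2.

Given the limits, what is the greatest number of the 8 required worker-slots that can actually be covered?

8

Total capacity across all tutors is 2+2+2+1+2 = 9, and 8 slots are needed, so at most 8 can be filled.
An assignment achieving 8: Wed morning→Santos, Wed afternoon→Mbeki, Wed evening→Yilmaz, Thu morning→Santos, Thu afternoon→Dubois, Thu evening→Yilmaz, Fri morning→Delgado, Fri afternoon→Dubois.
Loads: Dubois 2/2, Santos 2/2, Yilmaz 2/2, Delgado 1/1, Mbeki 1/2.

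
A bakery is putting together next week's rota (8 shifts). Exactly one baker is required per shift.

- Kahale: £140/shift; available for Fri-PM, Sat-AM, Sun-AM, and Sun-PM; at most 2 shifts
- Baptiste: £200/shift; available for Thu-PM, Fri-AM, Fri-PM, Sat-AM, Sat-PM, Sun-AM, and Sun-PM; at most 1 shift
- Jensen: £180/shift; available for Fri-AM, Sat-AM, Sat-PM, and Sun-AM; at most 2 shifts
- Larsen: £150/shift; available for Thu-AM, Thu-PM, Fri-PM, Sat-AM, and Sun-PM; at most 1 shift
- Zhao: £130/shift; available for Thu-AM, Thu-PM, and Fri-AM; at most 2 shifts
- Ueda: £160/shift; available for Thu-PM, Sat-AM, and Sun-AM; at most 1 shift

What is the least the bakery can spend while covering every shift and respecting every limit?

£1210

Picking the cheapest available baker for each shift independently would cost £1130, but that ignores the shift limits.
An optimal schedule: Thu-AM→Zhao, Thu-PM→Larsen, Fri-AM→Zhao, Fri-PM→Kahale, Sat-AM→Jensen, Sat-PM→Jensen, Sun-AM→Ueda, Sun-PM→Kahale.
Total: 130 + 150 + 130 + 140 + 180 + 180 + 160 + 140 = £1210.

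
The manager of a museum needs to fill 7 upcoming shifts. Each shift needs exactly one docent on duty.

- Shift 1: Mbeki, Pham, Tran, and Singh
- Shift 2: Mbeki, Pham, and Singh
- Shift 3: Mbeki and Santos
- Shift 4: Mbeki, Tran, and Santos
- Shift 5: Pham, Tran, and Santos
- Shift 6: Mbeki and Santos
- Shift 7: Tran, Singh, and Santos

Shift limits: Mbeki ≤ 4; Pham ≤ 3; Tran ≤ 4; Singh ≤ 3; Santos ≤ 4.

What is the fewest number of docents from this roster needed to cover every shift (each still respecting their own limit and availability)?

2

7 slots to fill and no one can take more than 4, so at least ⌈7/4⌉ = 2 docents are needed.
Mbeki and Tran alone can cover everything: Shift 1→Mbeki, Shift 2→Mbeki, Shift 3→Mbeki, Shift 4→Tran, Shift 5→Tran, Shift 6→Mbeki, Shift 7→Tran.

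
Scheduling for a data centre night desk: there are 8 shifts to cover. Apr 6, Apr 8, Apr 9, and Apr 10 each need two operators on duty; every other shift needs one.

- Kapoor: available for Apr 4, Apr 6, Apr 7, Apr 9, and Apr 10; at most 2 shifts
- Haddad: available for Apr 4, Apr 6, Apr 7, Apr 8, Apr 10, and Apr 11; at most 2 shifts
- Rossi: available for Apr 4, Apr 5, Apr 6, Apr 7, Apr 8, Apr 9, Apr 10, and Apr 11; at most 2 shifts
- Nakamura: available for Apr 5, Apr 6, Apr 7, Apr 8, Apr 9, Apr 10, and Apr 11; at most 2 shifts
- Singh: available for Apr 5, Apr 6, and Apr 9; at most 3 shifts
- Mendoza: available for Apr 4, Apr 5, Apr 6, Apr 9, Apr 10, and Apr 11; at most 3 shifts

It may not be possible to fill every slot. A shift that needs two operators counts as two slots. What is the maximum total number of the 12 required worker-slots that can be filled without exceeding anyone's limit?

12

Total capacity across all operators is 2+2+2+2+3+3 = 14, and 12 slots are needed, so at most 12 can be filled.
An assignment achieving 12: Apr 4→Kapoor, Apr 5→Rossi, Apr 6→Singh+Mendoza, Apr 7→Kapoor, Apr 8→Haddad+Rossi, Apr 9→Nakamura+Singh, Apr 10→Nakamura+Mendoza, Apr 11→Haddad.
Loads: Kapoor 2/2, Haddad 2/2, Rossi 2/2, Nakamura 2/2, Singh 2/3, Mendoza 2/3.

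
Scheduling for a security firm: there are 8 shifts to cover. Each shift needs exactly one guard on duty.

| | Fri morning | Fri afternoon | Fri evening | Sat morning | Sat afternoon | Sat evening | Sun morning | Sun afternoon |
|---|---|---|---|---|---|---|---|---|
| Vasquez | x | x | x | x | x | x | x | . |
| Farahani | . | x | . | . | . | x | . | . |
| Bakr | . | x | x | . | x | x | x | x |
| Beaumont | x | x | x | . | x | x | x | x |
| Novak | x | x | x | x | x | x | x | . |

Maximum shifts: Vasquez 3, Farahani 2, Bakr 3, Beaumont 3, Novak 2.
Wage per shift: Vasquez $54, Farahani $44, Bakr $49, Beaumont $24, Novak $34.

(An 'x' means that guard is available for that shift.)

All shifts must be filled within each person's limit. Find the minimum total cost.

$277

Picking the cheapest available guard for each shift independently would cost $202, but that ignores the shift limits.
An optimal schedule: Fri morning→Beaumont, Fri afternoon→Farahani, Fri evening→Beaumont, Sat morning→Novak, Sat afternoon→Novak, Sat evening→Farahani, Sun morning→Bakr, Sun afternoon→Beaumont.
Total: 24 + 44 + 24 + 34 + 34 + 44 + 49 + 24 = $277.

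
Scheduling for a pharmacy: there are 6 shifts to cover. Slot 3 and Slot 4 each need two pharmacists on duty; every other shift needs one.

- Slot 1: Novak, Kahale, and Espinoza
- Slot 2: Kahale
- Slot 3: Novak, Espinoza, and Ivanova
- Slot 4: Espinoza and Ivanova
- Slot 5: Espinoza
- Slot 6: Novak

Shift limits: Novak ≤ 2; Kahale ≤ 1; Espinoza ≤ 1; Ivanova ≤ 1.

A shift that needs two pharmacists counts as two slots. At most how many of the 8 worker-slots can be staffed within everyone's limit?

5

Total capacity across all pharmacists is 2+1+1+1 = 5, and 8 slots are needed, so at most 5 can be filled.
An assignment achieving 5: Slot 1→Novak, Slot 2→Kahale, Slot 4→Ivanova, Slot 5→Espinoza, Slot 6→Novak.
Loads: Novak 2/2, Kahale 1/1, Espinoza 1/1, Ivanova 1/1.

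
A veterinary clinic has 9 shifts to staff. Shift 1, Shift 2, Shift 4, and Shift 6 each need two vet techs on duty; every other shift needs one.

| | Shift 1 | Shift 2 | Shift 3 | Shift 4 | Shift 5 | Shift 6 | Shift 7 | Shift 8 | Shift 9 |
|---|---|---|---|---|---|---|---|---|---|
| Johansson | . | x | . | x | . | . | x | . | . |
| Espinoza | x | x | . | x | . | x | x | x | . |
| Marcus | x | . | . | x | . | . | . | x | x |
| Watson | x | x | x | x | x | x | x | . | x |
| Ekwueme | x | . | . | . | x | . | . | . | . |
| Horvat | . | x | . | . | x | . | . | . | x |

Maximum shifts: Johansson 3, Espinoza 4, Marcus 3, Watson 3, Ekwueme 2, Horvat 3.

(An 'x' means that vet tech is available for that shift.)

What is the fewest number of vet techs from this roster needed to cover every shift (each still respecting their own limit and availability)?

4

13 slots to fill and no one can take more than 4, so at least ⌈13/4⌉ = 4 vet techs are needed.
Johansson, Espinoza, Marcus, and Watson alone can cover everything: Shift 1→Espinoza+Marcus, Shift 2→Johansson+Espinoza, Shift 3→Watson, Shift 4→Johansson+Marcus, Shift 5→Watson, Shift 6→Espinoza+Watson, Shift 7→Johansson, Shift 8→Espinoza, Shift 9→Marcus.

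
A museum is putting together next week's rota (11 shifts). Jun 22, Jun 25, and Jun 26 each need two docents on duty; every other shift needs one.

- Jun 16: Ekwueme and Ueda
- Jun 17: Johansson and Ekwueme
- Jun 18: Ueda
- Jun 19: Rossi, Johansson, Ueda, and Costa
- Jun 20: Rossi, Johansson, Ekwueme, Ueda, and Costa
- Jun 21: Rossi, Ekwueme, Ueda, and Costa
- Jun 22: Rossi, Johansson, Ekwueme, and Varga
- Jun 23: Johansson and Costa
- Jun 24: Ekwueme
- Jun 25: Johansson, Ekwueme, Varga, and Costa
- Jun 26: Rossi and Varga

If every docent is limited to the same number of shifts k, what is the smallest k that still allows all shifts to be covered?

With 6 docents and 14 worker-slots to fill, someone must work at least ⌈14/6⌉ = 3 shifts, so k ≥ 3.
k = 3 works: Jun 16→Ekwueme, Jun 17→Johansson, Jun 18→Ueda, Jun 19→Rossi, Jun 20→Johansson, Jun 21→Rossi, Jun 22→Ekwueme+Varga, Jun 23→Johansson, Jun 24→Ekwueme, Jun 25→Varga+Costa, Jun 26→Rossi+Varga.
Loads: Rossi 3, Johansson 3, Ekwueme 3, Varga 3, Ueda 1, Costa 1 — all ≤ 3.

3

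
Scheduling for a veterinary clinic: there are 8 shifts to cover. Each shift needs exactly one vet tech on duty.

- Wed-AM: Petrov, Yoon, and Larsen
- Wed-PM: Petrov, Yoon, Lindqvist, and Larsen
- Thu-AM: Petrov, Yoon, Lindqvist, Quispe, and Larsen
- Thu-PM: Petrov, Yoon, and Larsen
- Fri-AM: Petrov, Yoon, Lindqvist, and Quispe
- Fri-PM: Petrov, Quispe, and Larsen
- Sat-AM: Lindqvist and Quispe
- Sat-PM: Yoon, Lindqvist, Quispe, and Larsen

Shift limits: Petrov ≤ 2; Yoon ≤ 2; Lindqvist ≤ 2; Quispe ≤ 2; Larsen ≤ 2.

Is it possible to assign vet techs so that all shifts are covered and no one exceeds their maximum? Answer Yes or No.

One valid schedule: Wed-AM→Petrov, Wed-PM→Yoon, Thu-AM→Quispe, Thu-PM→Petrov, Fri-AM→Yoon, Fri-PM→Quispe, Sat-AM→Lindqvist, Sat-PM→Lindqvist.
Loads: Petrov 2/2, Yoon 2/2, Lindqvist 2/2, Quispe 2/2, Larsen 0/2 — all within limits.

Yes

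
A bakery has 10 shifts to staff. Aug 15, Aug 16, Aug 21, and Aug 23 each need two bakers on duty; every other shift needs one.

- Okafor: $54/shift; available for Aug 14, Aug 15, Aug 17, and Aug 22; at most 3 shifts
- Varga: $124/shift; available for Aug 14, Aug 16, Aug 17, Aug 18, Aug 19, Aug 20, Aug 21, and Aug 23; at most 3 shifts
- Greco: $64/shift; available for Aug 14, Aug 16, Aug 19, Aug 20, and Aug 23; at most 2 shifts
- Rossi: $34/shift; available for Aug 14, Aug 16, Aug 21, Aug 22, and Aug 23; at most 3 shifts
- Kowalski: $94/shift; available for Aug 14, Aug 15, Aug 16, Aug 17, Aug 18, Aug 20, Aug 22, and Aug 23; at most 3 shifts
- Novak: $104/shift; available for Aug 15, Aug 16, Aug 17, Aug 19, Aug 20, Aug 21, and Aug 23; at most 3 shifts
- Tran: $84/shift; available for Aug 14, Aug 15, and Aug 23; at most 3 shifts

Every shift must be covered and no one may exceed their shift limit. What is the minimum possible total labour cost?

Picking the cheapest available baker for each shift independently would cost $816, but that ignores the shift limits.
An optimal schedule: Aug 14→Tran, Aug 15→Okafor+Tran, Aug 16→Rossi+Kowalski, Aug 17→Okafor, Aug 18→Kowalski, Aug 19→Greco, Aug 20→Greco, Aug 21→Rossi+Novak, Aug 22→Okafor, Aug 23→Rossi+Tran.
Total: 84 + 54 + 84 + 34 + 94 + 54 + 94 + 64 + 64 + 34 + 104 + 54 + 34 + 84 = $936.

$936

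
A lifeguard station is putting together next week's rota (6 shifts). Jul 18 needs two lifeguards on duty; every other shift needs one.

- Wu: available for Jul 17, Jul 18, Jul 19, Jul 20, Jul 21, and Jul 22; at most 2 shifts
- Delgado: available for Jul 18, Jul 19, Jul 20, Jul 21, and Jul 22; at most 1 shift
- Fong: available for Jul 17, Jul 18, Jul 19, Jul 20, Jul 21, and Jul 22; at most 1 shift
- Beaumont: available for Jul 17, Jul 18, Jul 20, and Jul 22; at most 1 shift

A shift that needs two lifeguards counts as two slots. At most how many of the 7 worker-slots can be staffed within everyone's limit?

5

Total capacity across all lifeguards is 2+1+1+1 = 5, and 7 slots are needed, so at most 5 can be filled.
An assignment achieving 5: Jul 17→Wu, Jul 18→Fong+Beaumont, Jul 19→Wu, Jul 21→Delgado.
Loads: Wu 2/2, Delgado 1/1, Fong 1/1, Beaumont 1/1.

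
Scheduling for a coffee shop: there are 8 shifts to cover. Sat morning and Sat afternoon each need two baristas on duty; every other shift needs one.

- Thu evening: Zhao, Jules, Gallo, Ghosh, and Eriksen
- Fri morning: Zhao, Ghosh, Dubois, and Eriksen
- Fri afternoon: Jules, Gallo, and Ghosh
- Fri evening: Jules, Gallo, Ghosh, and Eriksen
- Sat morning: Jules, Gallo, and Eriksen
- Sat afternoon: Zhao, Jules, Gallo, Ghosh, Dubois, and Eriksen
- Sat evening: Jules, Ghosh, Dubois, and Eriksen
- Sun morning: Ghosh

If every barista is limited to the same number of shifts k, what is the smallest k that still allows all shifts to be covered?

With 6 baristas and 10 worker-slots to fill, someone must work at least ⌈10/6⌉ = 2 shifts, so k ≥ 2.
k = 2 works: Thu evening→Zhao, Fri morning→Zhao, Fri afternoon→Jules, Fri evening→Gallo, Sat morning→Jules+Gallo, Sat afternoon→Dubois+Eriksen, Sat evening→Ghosh, Sun morning→Ghosh.
Loads: Zhao 2, Jules 2, Gallo 2, Ghosh 2, Dubois 1, Eriksen 1 — all ≤ 2.

2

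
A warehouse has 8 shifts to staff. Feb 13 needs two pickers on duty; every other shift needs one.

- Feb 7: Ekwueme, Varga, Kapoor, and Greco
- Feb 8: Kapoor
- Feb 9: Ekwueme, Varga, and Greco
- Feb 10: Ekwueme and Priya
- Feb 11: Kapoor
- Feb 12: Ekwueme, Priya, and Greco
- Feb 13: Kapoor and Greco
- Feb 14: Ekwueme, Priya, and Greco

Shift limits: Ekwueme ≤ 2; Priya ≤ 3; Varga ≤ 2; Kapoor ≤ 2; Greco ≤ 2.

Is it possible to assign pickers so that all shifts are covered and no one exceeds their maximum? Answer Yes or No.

Total capacity is 11 and 9 slots are needed, so capacity alone doesn't rule it out.
Shifts {Feb 8, Feb 11, Feb 13} need 4 worker-slots in total, but the pickers available for any of those shifts (Kapoor and Greco) can supply at most 3 among them. So no valid schedule exists.

No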